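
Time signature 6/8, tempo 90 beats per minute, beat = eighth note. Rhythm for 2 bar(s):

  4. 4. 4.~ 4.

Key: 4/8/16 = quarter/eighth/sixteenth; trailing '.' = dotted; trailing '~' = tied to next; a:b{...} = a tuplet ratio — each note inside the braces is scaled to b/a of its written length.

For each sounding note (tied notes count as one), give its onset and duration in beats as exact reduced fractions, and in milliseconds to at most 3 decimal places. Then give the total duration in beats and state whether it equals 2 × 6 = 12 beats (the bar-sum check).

1) 0.0ms=0b +2000.0ms=3b
2) 2000.0ms=3b +2000.0ms=3b
3) 4000.0ms=6b +4000.0ms=6b
Σ=12b of 12 (90bpm 6/8) — PASS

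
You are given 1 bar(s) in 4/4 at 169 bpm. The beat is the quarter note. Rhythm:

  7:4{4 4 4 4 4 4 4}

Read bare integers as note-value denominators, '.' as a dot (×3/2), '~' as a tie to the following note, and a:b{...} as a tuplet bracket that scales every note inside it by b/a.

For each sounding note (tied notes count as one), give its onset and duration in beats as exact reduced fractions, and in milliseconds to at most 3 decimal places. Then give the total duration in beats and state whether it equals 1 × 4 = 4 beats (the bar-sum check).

1) 0.0ms=0b +202.874ms=4/7b
2) 202.874ms=4/7b +202.874ms=4/7b
3) 405.748ms=8/7b +202.874ms=4/7b
4) 608.622ms=12/7b +202.874ms=4/7b
5) 811.496ms=16/7b +202.874ms=4/7b
6) 1014.37ms=20/7b +202.874ms=4/7b
7) 1217.244ms=24/7b +202.874ms=4/7b
Σ=4b of 4 (169bpm 4/4) — PASS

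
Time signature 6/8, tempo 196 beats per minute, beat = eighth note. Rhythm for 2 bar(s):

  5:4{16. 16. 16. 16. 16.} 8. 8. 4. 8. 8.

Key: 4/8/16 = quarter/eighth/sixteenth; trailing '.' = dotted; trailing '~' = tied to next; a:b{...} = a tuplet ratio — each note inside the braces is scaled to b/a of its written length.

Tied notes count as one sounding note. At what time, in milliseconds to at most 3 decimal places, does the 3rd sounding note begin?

1. 0.0ms @ 0 + 183.673ms (3/5)
2. 183.673ms @ 3/5 + 183.673ms (3/5)
3. 367.347ms @ 6/5 + 183.673ms (3/5)
4. 551.02ms @ 9/5 + 183.673ms (3/5)
5. 734.694ms @ 12/5 + 183.673ms (3/5)
6. 918.367ms @ 3 + 459.184ms (3/2)
7. 1377.551ms @ 9/2 + 459.184ms (3/2)
8. 1836.735ms @ 6 + 918.367ms (3)
9. 2755.102ms @ 9 + 459.184ms (3/2)
10. 3214.286ms @ 21/2 + 459.184ms (3/2)

note 3 onset = 6/5b = 367.347ms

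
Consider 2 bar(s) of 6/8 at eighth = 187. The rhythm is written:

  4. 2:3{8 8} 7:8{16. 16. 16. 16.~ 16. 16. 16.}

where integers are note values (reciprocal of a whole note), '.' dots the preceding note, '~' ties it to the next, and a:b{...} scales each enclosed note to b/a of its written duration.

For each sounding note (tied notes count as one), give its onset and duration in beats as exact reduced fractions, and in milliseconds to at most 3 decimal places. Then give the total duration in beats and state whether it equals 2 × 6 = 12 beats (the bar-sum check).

1) 0.0ms=0b +962.567ms=3b
2) 962.567ms=3b +481.283ms=3/2b
3) 1443.85ms=9/2b +481.283ms=3/2b
4) 1925.134ms=6b +275.019ms=6/7b
5) 2200.153ms=48/7b +275.019ms=6/7b
6) 2475.172ms=54/7b +275.019ms=6/7b
7) 2750.191ms=60/7b +550.038ms=12/7b
8) 3300.229ms=72/7b +275.019ms=6/7b
9) 3575.248ms=78/7b +275.019ms=6/7b
Σ=12b of 12 (187bpm 6/8) — PASS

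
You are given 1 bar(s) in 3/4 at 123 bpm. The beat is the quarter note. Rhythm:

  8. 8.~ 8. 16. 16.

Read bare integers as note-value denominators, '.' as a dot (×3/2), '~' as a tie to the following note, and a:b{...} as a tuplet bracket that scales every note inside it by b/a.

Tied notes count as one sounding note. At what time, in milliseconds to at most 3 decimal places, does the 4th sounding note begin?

1. 0.0ms @ 0 + 365.854ms (3/4)
2. 365.854ms @ 3/4 + 731.707ms (3/2)
3. 1097.561ms @ 9/4 + 182.927ms (3/8)
4. 1280.488ms @ 21/8 + 182.927ms (3/8)

note 4 onset = 21/8b = 1280.488ms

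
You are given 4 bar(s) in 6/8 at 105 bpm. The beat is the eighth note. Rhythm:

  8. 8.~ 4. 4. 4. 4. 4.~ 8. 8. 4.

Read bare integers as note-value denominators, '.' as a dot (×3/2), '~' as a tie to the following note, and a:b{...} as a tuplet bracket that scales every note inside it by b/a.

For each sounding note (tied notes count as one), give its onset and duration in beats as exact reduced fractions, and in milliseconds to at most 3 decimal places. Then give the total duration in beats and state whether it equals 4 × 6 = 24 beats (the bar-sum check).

1) 0.0ms=0b +857.143ms=3/2b
2) 857.143ms=3/2b +2571.429ms=9/2b
3) 3428.571ms=6b +1714.286ms=3b
4) 5142.857ms=9b +1714.286ms=3b
5) 6857.143ms=12b +1714.286ms=3b
6) 8571.429ms=15b +2571.429ms=9/2b
7) 11142.857ms=39/2b +857.143ms=3/2b
8) 12000.0ms=21b +1714.286ms=3b
Σ=24b of 24 (105bpm 6/8) — PASS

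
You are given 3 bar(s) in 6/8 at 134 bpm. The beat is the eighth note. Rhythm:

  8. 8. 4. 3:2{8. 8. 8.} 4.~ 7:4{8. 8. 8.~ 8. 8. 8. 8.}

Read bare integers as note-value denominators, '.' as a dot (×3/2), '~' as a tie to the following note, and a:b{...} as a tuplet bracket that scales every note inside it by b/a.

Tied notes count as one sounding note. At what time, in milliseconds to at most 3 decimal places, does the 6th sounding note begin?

note 6 onset = 8b = 3582.09ms

1. 0.0ms @ 0 + 671.642ms (3/2)
2. 671.642ms @ 3/2 + 671.642ms (3/2)
3. 1343.284ms @ 3 + 1343.284ms (3)
4. 2686.567ms @ 6 + 447.761ms (1)
5. 3134.328ms @ 7 + 447.761ms (1)
6. 3582.09ms @ 8 + 447.761ms (1)
7. 4029.851ms @ 9 + 1727.079ms (27/7)
8. 5756.93ms @ 90/7 + 383.795ms (6/7)
9. 6140.725ms @ 96/7 + 767.591ms (12/7)
10. 6908.316ms @ 108/7 + 383.795ms (6/7)
11. 7292.111ms @ 114/7 + 383.795ms (6/7)
12. 7675.906ms @ 120/7 + 383.795ms (6/7)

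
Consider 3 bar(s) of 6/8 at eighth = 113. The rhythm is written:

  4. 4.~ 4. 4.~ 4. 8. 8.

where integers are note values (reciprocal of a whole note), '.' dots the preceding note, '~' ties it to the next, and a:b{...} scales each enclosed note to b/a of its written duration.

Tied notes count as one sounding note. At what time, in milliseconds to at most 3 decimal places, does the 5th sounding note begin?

note 5 onset = 33/2b = 8761.062ms

1. 0.0ms @ 0 + 1592.92ms (3)
2. 1592.92ms @ 3 + 3185.841ms (6)
3. 4778.761ms @ 9 + 3185.841ms (6)
4. 7964.602ms @ 15 + 796.46ms (3/2)
5. 8761.062ms @ 33/2 + 796.46ms (3/2)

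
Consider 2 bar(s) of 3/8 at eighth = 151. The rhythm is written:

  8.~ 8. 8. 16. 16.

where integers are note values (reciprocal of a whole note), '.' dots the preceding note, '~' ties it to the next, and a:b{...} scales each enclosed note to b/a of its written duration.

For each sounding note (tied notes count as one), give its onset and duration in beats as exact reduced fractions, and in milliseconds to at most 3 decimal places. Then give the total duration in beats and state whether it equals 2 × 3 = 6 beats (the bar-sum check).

1) 0.0ms=0b +1192.053ms=3b
2) 1192.053ms=3b +596.026ms=3/2b
3) 1788.079ms=9/2b +298.013ms=3/4b
4) 2086.093ms=21/4b +298.013ms=3/4b
Σ=6b of 6 (151bpm 3/8) — PASS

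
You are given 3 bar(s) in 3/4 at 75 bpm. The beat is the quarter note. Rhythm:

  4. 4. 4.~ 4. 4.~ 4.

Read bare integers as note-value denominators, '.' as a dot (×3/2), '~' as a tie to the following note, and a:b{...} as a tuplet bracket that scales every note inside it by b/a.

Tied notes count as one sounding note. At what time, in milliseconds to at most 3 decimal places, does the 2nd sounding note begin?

1. 0.0ms @ 0 + 1200.0ms (3/2)
2. 1200.0ms @ 3/2 + 1200.0ms (3/2)
3. 2400.0ms @ 3 + 2400.0ms (3)
4. 4800.0ms @ 6 + 2400.0ms (3)

note 2 onset = 3/2b = 1200.0ms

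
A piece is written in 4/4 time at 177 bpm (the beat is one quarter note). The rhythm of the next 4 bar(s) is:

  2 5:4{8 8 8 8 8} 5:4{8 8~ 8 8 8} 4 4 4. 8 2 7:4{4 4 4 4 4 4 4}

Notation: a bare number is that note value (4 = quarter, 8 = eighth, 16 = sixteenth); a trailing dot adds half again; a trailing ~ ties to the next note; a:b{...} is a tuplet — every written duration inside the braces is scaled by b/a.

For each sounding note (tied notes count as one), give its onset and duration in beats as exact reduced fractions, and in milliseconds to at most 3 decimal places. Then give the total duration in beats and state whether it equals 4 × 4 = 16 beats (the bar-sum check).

1) 0.0ms=0b +677.966ms=2b
2) 677.966ms=2b +135.593ms=2/5b
3) 813.559ms=12/5b +135.593ms=2/5b
4) 949.153ms=14/5b +135.593ms=2/5b
5) 1084.746ms=16/5b +135.593ms=2/5b
6) 1220.339ms=18/5b +135.593ms=2/5b
7) 1355.932ms=4b +135.593ms=2/5b
8) 1491.525ms=22/5b +271.186ms=4/5b
9) 1762.712ms=26/5b +135.593ms=2/5b
10) 1898.305ms=28/5b +135.593ms=2/5b
11) 2033.898ms=6b +338.983ms=1b
12) 2372.881ms=7b +338.983ms=1b
13) 2711.864ms=8b +508.475ms=3/2b
14) 3220.339ms=19/2b +169.492ms=1/2b
15) 3389.831ms=10b +677.966ms=2b
16) 4067.797ms=12b +193.705ms=4/7b
17) 4261.501ms=88/7b +193.705ms=4/7b
18) 4455.206ms=92/7b +193.705ms=4/7b
19) 4648.91ms=96/7b +193.705ms=4/7b
20) 4842.615ms=100/7b +193.705ms=4/7b
21) 5036.32ms=104/7b +193.705ms=4/7b
22) 5230.024ms=108/7b +193.705ms=4/7b
Σ=16b of 16 (177bpm 4/4) — PASS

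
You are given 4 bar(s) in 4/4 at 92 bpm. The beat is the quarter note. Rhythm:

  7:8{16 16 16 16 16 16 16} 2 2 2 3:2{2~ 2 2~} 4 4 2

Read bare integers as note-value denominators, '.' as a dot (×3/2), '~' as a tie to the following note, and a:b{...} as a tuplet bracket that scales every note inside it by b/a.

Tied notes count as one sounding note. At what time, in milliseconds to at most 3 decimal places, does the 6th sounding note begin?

1. 0.0ms @ 0 + 186.335ms (2/7)
2. 186.335ms @ 2/7 + 186.335ms (2/7)
3. 372.671ms @ 4/7 + 186.335ms (2/7)
4. 559.006ms @ 6/7 + 186.335ms (2/7)
5. 745.342ms @ 8/7 + 186.335ms (2/7)
6. 931.677ms @ 10/7 + 186.335ms (2/7)
7. 1118.012ms @ 12/7 + 186.335ms (2/7)
8. 1304.348ms @ 2 + 1304.348ms (2)
9. 2608.696ms @ 4 + 1304.348ms (2)
10. 3913.043ms @ 6 + 1304.348ms (2)
11. 5217.391ms @ 8 + 1739.13ms (8/3)
12. 6956.522ms @ 32/3 + 1521.739ms (7/3)
13. 8478.261ms @ 13 + 652.174ms (1)
14. 9130.435ms @ 14 + 1304.348ms (2)

note 6 onset = 10/7b = 931.677ms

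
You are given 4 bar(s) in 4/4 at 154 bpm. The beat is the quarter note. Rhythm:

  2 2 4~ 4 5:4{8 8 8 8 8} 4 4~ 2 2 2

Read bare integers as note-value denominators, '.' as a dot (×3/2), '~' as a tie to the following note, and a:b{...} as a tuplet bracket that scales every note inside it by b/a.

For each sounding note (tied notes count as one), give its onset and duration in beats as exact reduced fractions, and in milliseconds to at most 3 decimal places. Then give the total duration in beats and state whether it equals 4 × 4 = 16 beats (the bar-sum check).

1) 0.0ms=0b +779.221ms=2b
2) 779.221ms=2b +779.221ms=2b
3) 1558.442ms=4b +779.221ms=2b
4) 2337.662ms=6b +155.844ms=2/5b
5) 2493.506ms=32/5b +155.844ms=2/5b
6) 2649.351ms=34/5b +155.844ms=2/5b
7) 2805.195ms=36/5b +155.844ms=2/5b
8) 2961.039ms=38/5b +155.844ms=2/5b
9) 3116.883ms=8b +389.61ms=1b
10) 3506.494ms=9b +1168.831ms=3b
11) 4675.325ms=12b +779.221ms=2b
12) 5454.545ms=14b +779.221ms=2b
Σ=16b of 16 (154bpm 4/4) — PASS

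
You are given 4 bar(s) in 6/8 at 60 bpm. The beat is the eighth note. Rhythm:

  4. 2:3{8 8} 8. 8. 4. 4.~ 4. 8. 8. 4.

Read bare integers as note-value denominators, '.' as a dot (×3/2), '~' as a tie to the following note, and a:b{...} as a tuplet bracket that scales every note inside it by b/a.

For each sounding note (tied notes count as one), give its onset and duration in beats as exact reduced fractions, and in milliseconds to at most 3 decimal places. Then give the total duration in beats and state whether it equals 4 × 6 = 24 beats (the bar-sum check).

1) 0.0ms=0b +3000.0ms=3b
2) 3000.0ms=3b +1500.0ms=3/2b
3) 4500.0ms=9/2b +1500.0ms=3/2b
4) 6000.0ms=6b +1500.0ms=3/2b
5) 7500.0ms=15/2b +1500.0ms=3/2b
6) 9000.0ms=9b +3000.0ms=3b
7) 12000.0ms=12b +6000.0ms=6b
8) 18000.0ms=18b +1500.0ms=3/2b
9) 19500.0ms=39/2b +1500.0ms=3/2b
10) 21000.0ms=21b +3000.0ms=3b
Σ=24b of 24 (60bpm 6/8) — PASS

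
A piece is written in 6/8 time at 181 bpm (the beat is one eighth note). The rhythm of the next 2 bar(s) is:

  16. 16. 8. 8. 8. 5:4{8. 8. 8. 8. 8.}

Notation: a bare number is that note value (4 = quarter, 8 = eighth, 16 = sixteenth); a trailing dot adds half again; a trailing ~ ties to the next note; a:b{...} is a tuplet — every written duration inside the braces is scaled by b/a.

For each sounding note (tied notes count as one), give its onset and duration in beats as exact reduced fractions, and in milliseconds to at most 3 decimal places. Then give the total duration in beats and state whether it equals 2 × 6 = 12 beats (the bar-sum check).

1) 0.0ms=0b +248.619ms=3/4b
2) 248.619ms=3/4b +248.619ms=3/4b
3) 497.238ms=3/2b +497.238ms=3/2b
4) 994.475ms=3b +497.238ms=3/2b
5) 1491.713ms=9/2b +497.238ms=3/2b
6) 1988.95ms=6b +397.79ms=6/5b
7) 2386.74ms=36/5b +397.79ms=6/5b
8) 2784.53ms=42/5b +397.79ms=6/5b
9) 3182.32ms=48/5b +397.79ms=6/5b
10) 3580.11ms=54/5b +397.79ms=6/5b
Σ=12b of 12 (181bpm 6/8) — PASS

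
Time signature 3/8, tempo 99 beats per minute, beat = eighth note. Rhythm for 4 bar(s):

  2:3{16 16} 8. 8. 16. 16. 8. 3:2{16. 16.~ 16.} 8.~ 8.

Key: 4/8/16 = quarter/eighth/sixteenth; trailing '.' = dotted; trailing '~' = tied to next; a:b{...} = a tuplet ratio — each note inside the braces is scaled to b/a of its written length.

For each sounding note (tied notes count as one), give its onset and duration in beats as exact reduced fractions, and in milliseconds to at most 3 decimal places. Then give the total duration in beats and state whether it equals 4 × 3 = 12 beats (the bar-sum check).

1) 0.0ms=0b +454.545ms=3/4b
2) 454.545ms=3/4b +454.545ms=3/4b
3) 909.091ms=3/2b +909.091ms=3/2b
4) 1818.182ms=3b +909.091ms=3/2b
5) 2727.273ms=9/2b +454.545ms=3/4b
6) 3181.818ms=21/4b +454.545ms=3/4b
7) 3636.364ms=6b +909.091ms=3/2b
8) 4545.455ms=15/2b +303.03ms=1/2b
9) 4848.485ms=8b +606.061ms=1b
10) 5454.545ms=9b +1818.182ms=3b
Σ=12b of 12 (99bpm 3/8) — PASS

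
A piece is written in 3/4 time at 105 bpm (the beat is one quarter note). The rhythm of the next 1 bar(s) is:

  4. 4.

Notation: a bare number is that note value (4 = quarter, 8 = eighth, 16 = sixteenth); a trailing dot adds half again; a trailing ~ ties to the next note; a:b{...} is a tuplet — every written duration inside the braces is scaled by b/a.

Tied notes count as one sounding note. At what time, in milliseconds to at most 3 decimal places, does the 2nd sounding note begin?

note 2 onset = 3/2b = 857.143ms

1. 0.0ms @ 0 + 857.143ms (3/2)
2. 857.143ms @ 3/2 + 857.143ms (3/2)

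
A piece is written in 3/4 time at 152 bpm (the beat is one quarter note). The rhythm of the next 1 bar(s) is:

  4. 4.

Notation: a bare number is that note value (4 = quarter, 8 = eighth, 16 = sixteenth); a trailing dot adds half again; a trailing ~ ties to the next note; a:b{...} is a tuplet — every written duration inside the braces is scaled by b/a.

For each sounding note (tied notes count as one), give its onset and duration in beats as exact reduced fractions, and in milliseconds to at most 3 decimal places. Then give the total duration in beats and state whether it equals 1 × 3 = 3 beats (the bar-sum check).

1) 0.0ms=0b +592.105ms=3/2b
2) 592.105ms=3/2b +592.105ms=3/2b
Σ=3b of 3 (152bpm 3/4) — PASS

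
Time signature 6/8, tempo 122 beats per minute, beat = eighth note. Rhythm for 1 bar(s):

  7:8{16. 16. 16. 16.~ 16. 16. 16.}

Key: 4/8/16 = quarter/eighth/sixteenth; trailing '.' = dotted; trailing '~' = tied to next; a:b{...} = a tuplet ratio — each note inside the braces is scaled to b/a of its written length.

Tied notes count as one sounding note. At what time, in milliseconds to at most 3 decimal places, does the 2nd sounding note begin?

note 2 onset = 6/7b = 421.546ms

1. 0.0ms @ 0 + 421.546ms (6/7)
2. 421.546ms @ 6/7 + 421.546ms (6/7)
3. 843.091ms @ 12/7 + 421.546ms (6/7)
4. 1264.637ms @ 18/7 + 843.091ms (12/7)
5. 2107.728ms @ 30/7 + 421.546ms (6/7)
6. 2529.274ms @ 36/7 + 421.546ms (6/7)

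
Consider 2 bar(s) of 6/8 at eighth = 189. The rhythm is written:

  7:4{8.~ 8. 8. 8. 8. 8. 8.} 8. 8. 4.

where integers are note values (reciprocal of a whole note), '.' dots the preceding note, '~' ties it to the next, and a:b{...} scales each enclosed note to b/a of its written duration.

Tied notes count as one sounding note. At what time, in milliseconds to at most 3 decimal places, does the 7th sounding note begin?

note 7 onset = 6b = 1904.762ms

1. 0.0ms @ 0 + 544.218ms (12/7)
2. 544.218ms @ 12/7 + 272.109ms (6/7)
3. 816.327ms @ 18/7 + 272.109ms (6/7)
4. 1088.435ms @ 24/7 + 272.109ms (6/7)
5. 1360.544ms @ 30/7 + 272.109ms (6/7)
6. 1632.653ms @ 36/7 + 272.109ms (6/7)
7. 1904.762ms @ 6 + 476.19ms (3/2)
8. 2380.952ms @ 15/2 + 476.19ms (3/2)
9. 2857.143ms @ 9 + 952.381ms (3)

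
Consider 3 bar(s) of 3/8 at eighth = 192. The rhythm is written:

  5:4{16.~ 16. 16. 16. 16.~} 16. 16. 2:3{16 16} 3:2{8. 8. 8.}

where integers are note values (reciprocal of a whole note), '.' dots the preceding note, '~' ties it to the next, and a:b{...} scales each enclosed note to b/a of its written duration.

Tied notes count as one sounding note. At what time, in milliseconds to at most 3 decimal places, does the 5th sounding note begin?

1. 0.0ms @ 0 + 375.0ms (6/5)
2. 375.0ms @ 6/5 + 187.5ms (3/5)
3. 562.5ms @ 9/5 + 187.5ms (3/5)
4. 750.0ms @ 12/5 + 421.875ms (27/20)
5. 1171.875ms @ 15/4 + 234.375ms (3/4)
6. 1406.25ms @ 9/2 + 234.375ms (3/4)
7. 1640.625ms @ 21/4 + 234.375ms (3/4)
8. 1875.0ms @ 6 + 312.5ms (1)
9. 2187.5ms @ 7 + 312.5ms (1)
10. 2500.0ms @ 8 + 312.5ms (1)

note 5 onset = 15/4b = 1171.875ms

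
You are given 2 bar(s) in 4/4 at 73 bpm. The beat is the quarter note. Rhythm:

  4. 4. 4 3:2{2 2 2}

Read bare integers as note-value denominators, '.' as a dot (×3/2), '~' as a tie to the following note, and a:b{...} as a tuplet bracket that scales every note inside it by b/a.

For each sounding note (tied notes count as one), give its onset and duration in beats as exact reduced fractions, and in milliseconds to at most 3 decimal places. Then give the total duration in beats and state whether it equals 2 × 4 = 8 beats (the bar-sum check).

1) 0.0ms=0b +1232.877ms=3/2b
2) 1232.877ms=3/2b +1232.877ms=3/2b
3) 2465.753ms=3b +821.918ms=1b
4) 3287.671ms=4b +1095.89ms=4/3b
5) 4383.562ms=16/3b +1095.89ms=4/3b
6) 5479.452ms=20/3b +1095.89ms=4/3b
Σ=8b of 8 (73bpm 4/4) — PASS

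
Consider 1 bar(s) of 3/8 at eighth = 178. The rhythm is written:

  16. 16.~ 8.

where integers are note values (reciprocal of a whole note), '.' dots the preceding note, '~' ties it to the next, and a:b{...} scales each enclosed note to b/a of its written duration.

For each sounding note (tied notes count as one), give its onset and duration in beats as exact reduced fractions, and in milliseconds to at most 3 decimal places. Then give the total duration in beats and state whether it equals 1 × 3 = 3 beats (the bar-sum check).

1) 0.0ms=0b +252.809ms=3/4b
2) 252.809ms=3/4b +758.427ms=9/4b
Σ=3b of 3 (178bpm 3/8) — PASS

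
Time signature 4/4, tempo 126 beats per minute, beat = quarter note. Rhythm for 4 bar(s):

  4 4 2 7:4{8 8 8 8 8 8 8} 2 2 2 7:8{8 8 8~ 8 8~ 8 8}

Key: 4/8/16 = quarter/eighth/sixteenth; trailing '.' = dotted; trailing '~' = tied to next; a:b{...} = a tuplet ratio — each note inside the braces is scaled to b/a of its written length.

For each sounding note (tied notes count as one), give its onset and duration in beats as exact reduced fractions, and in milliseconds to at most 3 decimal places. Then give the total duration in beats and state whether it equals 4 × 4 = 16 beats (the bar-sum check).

1) 0.0ms=0b +476.19ms=1b
2) 476.19ms=1b +476.19ms=1b
3) 952.381ms=2b +952.381ms=2b
4) 1904.762ms=4b +136.054ms=2/7b
5) 2040.816ms=30/7b +136.054ms=2/7b
6) 2176.871ms=32/7b +136.054ms=2/7b
7) 2312.925ms=34/7b +136.054ms=2/7b
8) 2448.98ms=36/7b +136.054ms=2/7b
9) 2585.034ms=38/7b +136.054ms=2/7b
10) 2721.088ms=40/7b +136.054ms=2/7b
11) 2857.143ms=6b +952.381ms=2b
12) 3809.524ms=8b +952.381ms=2b
13) 4761.905ms=10b +952.381ms=2b
14) 5714.286ms=12b +272.109ms=4/7b
15) 5986.395ms=88/7b +272.109ms=4/7b
16) 6258.503ms=92/7b +544.218ms=8/7b
17) 6802.721ms=100/7b +544.218ms=8/7b
18) 7346.939ms=108/7b +272.109ms=4/7b
Σ=16b of 16 (126bpm 4/4) — PASS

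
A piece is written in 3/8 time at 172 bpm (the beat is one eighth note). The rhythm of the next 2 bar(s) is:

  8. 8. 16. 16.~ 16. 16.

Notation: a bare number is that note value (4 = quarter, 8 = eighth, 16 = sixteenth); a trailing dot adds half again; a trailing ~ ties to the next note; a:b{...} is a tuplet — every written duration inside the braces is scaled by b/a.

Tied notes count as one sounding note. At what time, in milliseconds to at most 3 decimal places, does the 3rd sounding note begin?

note 3 onset = 3b = 1046.512ms

1. 0.0ms @ 0 + 523.256ms (3/2)
2. 523.256ms @ 3/2 + 523.256ms (3/2)
3. 1046.512ms @ 3 + 261.628ms (3/4)
4. 1308.14ms @ 15/4 + 523.256ms (3/2)
5. 1831.395ms @ 21/4 + 261.628ms (3/4)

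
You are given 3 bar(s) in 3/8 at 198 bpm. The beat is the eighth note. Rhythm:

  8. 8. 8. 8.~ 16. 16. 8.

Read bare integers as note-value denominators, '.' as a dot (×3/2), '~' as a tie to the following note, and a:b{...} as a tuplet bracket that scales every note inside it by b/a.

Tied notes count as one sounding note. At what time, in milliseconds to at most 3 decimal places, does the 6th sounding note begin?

1. 0.0ms @ 0 + 454.545ms (3/2)
2. 454.545ms @ 3/2 + 454.545ms (3/2)
3. 909.091ms @ 3 + 454.545ms (3/2)
4. 1363.636ms @ 9/2 + 681.818ms (9/4)
5. 2045.455ms @ 27/4 + 227.273ms (3/4)
6. 2272.727ms @ 15/2 + 454.545ms (3/2)

note 6 onset = 15/2b = 2272.727ms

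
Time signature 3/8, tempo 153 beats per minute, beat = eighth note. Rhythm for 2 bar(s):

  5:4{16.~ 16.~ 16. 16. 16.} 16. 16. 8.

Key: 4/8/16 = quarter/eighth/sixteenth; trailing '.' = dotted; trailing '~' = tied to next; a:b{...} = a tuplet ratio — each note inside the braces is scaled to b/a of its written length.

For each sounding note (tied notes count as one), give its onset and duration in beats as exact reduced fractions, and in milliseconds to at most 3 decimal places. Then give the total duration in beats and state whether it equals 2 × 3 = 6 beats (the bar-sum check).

1) 0.0ms=0b +705.882ms=9/5b
2) 705.882ms=9/5b +235.294ms=3/5b
3) 941.176ms=12/5b +235.294ms=3/5b
4) 1176.471ms=3b +294.118ms=3/4b
5) 1470.588ms=15/4b +294.118ms=3/4b
6) 1764.706ms=9/2b +588.235ms=3/2b
Σ=6b of 6 (153bpm 3/8) — PASS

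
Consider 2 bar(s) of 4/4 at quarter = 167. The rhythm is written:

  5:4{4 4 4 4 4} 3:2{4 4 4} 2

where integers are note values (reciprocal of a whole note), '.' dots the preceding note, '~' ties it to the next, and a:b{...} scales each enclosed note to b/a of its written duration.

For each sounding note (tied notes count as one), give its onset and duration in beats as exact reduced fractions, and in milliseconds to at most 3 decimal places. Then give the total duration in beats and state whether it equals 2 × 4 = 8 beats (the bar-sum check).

1) 0.0ms=0b +287.425ms=4/5b
2) 287.425ms=4/5b +287.425ms=4/5b
3) 574.85ms=8/5b +287.425ms=4/5b
4) 862.275ms=12/5b +287.425ms=4/5b
5) 1149.701ms=16/5b +287.425ms=4/5b
6) 1437.126ms=4b +239.521ms=2/3b
7) 1676.647ms=14/3b +239.521ms=2/3b
8) 1916.168ms=16/3b +239.521ms=2/3b
9) 2155.689ms=6b +718.563ms=2b
Σ=8b of 8 (167bpm 4/4) — PASS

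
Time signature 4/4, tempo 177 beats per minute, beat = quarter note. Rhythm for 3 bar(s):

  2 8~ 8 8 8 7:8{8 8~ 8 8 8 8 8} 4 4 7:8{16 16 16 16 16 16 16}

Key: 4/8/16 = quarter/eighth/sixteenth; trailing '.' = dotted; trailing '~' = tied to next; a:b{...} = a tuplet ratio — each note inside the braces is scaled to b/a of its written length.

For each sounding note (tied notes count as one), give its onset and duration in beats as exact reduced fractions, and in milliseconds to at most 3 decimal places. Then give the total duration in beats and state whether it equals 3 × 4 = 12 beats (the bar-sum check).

1) 0.0ms=0b +677.966ms=2b
2) 677.966ms=2b +338.983ms=1b
3) 1016.949ms=3b +169.492ms=1/2b
4) 1186.441ms=7/2b +169.492ms=1/2b
5) 1355.932ms=4b +193.705ms=4/7b
6) 1549.637ms=32/7b +387.409ms=8/7b
7) 1937.046ms=40/7b +193.705ms=4/7b
8) 2130.751ms=44/7b +193.705ms=4/7b
9) 2324.455ms=48/7b +193.705ms=4/7b
10) 2518.16ms=52/7b +193.705ms=4/7b
11) 2711.864ms=8b +338.983ms=1b
12) 3050.847ms=9b +338.983ms=1b
13) 3389.831ms=10b +96.852ms=2/7b
14) 3486.683ms=72/7b +96.852ms=2/7b
15) 3583.535ms=74/7b +96.852ms=2/7b
16) 3680.387ms=76/7b +96.852ms=2/7b
17) 3777.24ms=78/7b +96.852ms=2/7b
18) 3874.092ms=80/7b +96.852ms=2/7b
19) 3970.944ms=82/7b +96.852ms=2/7b
Σ=12b of 12 (177bpm 4/4) — PASS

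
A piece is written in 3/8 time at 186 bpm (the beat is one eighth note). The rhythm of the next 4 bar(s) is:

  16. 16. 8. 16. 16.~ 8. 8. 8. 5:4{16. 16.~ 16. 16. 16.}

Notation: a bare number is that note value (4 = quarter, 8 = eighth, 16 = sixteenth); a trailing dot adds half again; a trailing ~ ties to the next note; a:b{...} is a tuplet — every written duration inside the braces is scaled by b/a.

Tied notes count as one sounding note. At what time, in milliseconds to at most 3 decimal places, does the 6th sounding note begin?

1. 0.0ms @ 0 + 241.935ms (3/4)
2. 241.935ms @ 3/4 + 241.935ms (3/4)
3. 483.871ms @ 3/2 + 483.871ms (3/2)
4. 967.742ms @ 3 + 241.935ms (3/4)
5. 1209.677ms @ 15/4 + 725.806ms (9/4)
6. 1935.484ms @ 6 + 483.871ms (3/2)
7. 2419.355ms @ 15/2 + 483.871ms (3/2)
8. 2903.226ms @ 9 + 193.548ms (3/5)
9. 3096.774ms @ 48/5 + 387.097ms (6/5)
10. 3483.871ms @ 54/5 + 193.548ms (3/5)
11. 3677.419ms @ 57/5 + 193.548ms (3/5)

note 6 onset = 6b = 1935.484ms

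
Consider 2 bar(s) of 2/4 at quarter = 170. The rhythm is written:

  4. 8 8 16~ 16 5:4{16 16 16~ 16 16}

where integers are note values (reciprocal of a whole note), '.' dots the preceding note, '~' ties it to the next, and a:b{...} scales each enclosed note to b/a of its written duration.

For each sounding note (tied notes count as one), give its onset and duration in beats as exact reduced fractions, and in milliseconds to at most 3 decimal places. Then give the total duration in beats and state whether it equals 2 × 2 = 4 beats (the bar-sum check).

1) 0.0ms=0b +529.412ms=3/2b
2) 529.412ms=3/2b +176.471ms=1/2b
3) 705.882ms=2b +176.471ms=1/2b
4) 882.353ms=5/2b +176.471ms=1/2b
5) 1058.824ms=3b +70.588ms=1/5b
6) 1129.412ms=16/5b +70.588ms=1/5b
7) 1200.0ms=17/5b +141.176ms=2/5b
8) 1341.176ms=19/5b +70.588ms=1/5b
Σ=4b of 4 (170bpm 2/4) — PASS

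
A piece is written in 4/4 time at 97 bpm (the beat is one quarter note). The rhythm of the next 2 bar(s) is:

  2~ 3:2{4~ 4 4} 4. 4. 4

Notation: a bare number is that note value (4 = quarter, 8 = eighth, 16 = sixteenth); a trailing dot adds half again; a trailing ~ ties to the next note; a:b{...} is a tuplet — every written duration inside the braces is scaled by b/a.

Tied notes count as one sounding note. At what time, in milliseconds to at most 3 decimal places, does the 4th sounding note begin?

note 4 onset = 11/2b = 3402.062ms

1. 0.0ms @ 0 + 2061.856ms (10/3)
2. 2061.856ms @ 10/3 + 412.371ms (2/3)
3. 2474.227ms @ 4 + 927.835ms (3/2)
4. 3402.062ms @ 11/2 + 927.835ms (3/2)
5. 4329.897ms @ 7 + 618.557ms (1)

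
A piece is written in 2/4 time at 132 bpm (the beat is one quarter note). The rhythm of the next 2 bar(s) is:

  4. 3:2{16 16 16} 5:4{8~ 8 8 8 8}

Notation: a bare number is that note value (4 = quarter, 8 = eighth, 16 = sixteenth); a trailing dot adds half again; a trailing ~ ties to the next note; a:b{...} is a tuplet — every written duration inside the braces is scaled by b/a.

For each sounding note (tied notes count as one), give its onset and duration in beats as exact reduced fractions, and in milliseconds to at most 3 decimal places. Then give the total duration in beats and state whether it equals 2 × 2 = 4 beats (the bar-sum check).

1) 0.0ms=0b +681.818ms=3/2b
2) 681.818ms=3/2b +75.758ms=1/6b
3) 757.576ms=5/3b +75.758ms=1/6b
4) 833.333ms=11/6b +75.758ms=1/6b
5) 909.091ms=2b +363.636ms=4/5b
6) 1272.727ms=14/5b +181.818ms=2/5b
7) 1454.545ms=16/5b +181.818ms=2/5b
8) 1636.364ms=18/5b +181.818ms=2/5b
Σ=4b of 4 (132bpm 2/4) — PASS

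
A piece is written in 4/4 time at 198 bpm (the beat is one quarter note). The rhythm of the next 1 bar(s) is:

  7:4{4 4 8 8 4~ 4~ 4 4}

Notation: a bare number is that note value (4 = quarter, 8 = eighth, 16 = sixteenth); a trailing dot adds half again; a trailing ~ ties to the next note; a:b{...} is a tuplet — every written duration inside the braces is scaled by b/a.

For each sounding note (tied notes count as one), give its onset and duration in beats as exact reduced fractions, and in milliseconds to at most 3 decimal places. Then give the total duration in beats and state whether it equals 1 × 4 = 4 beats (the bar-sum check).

1) 0.0ms=0b +173.16ms=4/7b
2) 173.16ms=4/7b +173.16ms=4/7b
3) 346.32ms=8/7b +86.58ms=2/7b
4) 432.9ms=10/7b +86.58ms=2/7b
5) 519.481ms=12/7b +519.481ms=12/7b
6) 1038.961ms=24/7b +173.16ms=4/7b
Σ=4b of 4 (198bpm 4/4) — PASS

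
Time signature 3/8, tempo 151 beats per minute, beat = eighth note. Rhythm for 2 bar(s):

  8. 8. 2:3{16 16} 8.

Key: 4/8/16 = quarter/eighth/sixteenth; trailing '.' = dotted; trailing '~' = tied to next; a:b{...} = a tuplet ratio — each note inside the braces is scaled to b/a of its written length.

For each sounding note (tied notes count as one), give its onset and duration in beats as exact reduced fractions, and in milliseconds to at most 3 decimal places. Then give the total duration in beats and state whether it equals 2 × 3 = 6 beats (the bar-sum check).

1) 0.0ms=0b +596.026ms=3/2b
2) 596.026ms=3/2b +596.026ms=3/2b
3) 1192.053ms=3b +298.013ms=3/4b
4) 1490.066ms=15/4b +298.013ms=3/4b
5) 1788.079ms=9/2b +596.026ms=3/2b
Σ=6b of 6 (151bpm 3/8) — PASS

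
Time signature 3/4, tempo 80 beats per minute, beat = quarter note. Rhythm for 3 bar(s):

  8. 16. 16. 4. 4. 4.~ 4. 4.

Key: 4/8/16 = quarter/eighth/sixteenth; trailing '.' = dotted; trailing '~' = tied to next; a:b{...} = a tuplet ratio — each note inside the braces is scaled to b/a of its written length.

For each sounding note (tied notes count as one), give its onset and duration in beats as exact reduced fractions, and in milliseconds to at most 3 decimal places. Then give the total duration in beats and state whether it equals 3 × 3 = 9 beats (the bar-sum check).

1) 0.0ms=0b +562.5ms=3/4b
2) 562.5ms=3/4b +281.25ms=3/8b
3) 843.75ms=9/8b +281.25ms=3/8b
4) 1125.0ms=3/2b +1125.0ms=3/2b
5) 2250.0ms=3b +1125.0ms=3/2b
6) 3375.0ms=9/2b +2250.0ms=3b
7) 5625.0ms=15/2b +1125.0ms=3/2b
Σ=9b of 9 (80bpm 3/4) — PASS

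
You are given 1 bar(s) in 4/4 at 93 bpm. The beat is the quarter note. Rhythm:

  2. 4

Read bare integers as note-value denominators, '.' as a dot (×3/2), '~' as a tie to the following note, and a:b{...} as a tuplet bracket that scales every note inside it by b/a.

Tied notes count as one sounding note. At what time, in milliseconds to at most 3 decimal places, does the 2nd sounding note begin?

note 2 onset = 3b = 1935.484ms

1. 0.0ms @ 0 + 1935.484ms (3)
2. 1935.484ms @ 3 + 645.161ms (1)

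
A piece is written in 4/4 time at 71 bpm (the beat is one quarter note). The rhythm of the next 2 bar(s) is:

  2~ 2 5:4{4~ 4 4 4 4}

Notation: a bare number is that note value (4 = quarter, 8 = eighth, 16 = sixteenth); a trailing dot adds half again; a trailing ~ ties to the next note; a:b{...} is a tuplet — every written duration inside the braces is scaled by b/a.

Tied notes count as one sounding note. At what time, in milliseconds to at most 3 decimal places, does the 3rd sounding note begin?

1. 0.0ms @ 0 + 3380.282ms (4)
2. 3380.282ms @ 4 + 1352.113ms (8/5)
3. 4732.394ms @ 28/5 + 676.056ms (4/5)
4. 5408.451ms @ 32/5 + 676.056ms (4/5)
5. 6084.507ms @ 36/5 + 676.056ms (4/5)

note 3 onset = 28/5b = 4732.394ms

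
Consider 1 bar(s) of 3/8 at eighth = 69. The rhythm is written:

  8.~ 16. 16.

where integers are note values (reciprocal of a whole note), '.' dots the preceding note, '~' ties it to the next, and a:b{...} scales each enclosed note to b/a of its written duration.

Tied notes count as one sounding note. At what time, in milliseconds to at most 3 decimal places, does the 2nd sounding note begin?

note 2 onset = 9/4b = 1956.522ms

1. 0.0ms @ 0 + 1956.522ms (9/4)
2. 1956.522ms @ 9/4 + 652.174ms (3/4)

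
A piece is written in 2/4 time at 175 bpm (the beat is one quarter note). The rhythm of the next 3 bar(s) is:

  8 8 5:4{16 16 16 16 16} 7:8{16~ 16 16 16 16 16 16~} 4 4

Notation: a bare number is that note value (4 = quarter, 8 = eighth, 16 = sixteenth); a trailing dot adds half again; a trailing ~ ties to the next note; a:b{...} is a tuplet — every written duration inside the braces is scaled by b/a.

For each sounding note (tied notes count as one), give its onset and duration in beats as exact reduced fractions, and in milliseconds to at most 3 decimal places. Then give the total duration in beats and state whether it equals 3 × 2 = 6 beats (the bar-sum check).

1) 0.0ms=0b +171.429ms=1/2b
2) 171.429ms=1/2b +171.429ms=1/2b
3) 342.857ms=1b +68.571ms=1/5b
4) 411.429ms=6/5b +68.571ms=1/5b
5) 480.0ms=7/5b +68.571ms=1/5b
6) 548.571ms=8/5b +68.571ms=1/5b
7) 617.143ms=9/5b +68.571ms=1/5b
8) 685.714ms=2b +195.918ms=4/7b
9) 881.633ms=18/7b +97.959ms=2/7b
10) 979.592ms=20/7b +97.959ms=2/7b
11) 1077.551ms=22/7b +97.959ms=2/7b
12) 1175.51ms=24/7b +97.959ms=2/7b
13) 1273.469ms=26/7b +440.816ms=9/7b
14) 1714.286ms=5b +342.857ms=1b
Σ=6b of 6 (175bpm 2/4) — PASS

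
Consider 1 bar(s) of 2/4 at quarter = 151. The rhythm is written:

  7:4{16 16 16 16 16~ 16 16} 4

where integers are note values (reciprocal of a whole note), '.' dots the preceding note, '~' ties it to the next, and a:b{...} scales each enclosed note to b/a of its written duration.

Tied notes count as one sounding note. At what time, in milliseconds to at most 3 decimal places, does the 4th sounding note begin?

1. 0.0ms @ 0 + 56.764ms (1/7)
2. 56.764ms @ 1/7 + 56.764ms (1/7)
3. 113.529ms @ 2/7 + 56.764ms (1/7)
4. 170.293ms @ 3/7 + 56.764ms (1/7)
5. 227.058ms @ 4/7 + 113.529ms (2/7)
6. 340.587ms @ 6/7 + 56.764ms (1/7)
7. 397.351ms @ 1 + 397.351ms (1)

note 4 onset = 3/7b = 170.293ms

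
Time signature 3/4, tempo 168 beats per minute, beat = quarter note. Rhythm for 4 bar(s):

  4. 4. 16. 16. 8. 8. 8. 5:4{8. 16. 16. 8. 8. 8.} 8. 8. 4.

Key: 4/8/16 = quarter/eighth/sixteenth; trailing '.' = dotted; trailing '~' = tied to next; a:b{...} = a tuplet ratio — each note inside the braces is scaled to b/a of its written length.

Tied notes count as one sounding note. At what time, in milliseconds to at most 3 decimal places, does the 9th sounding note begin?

1. 0.0ms @ 0 + 535.714ms (3/2)
2. 535.714ms @ 3/2 + 535.714ms (3/2)
3. 1071.429ms @ 3 + 133.929ms (3/8)
4. 1205.357ms @ 27/8 + 133.929ms (3/8)
5. 1339.286ms @ 15/4 + 267.857ms (3/4)
6. 1607.143ms @ 9/2 + 267.857ms (3/4)
7. 1875.0ms @ 21/4 + 267.857ms (3/4)
8. 2142.857ms @ 6 + 214.286ms (3/5)
9. 2357.143ms @ 33/5 + 107.143ms (3/10)
10. 2464.286ms @ 69/10 + 107.143ms (3/10)
11. 2571.429ms @ 36/5 + 214.286ms (3/5)
12. 2785.714ms @ 39/5 + 214.286ms (3/5)
13. 3000.0ms @ 42/5 + 214.286ms (3/5)
14. 3214.286ms @ 9 + 267.857ms (3/4)
15. 3482.143ms @ 39/4 + 267.857ms (3/4)
16. 3750.0ms @ 21/2 + 535.714ms (3/2)

note 9 onset = 33/5b = 2357.143ms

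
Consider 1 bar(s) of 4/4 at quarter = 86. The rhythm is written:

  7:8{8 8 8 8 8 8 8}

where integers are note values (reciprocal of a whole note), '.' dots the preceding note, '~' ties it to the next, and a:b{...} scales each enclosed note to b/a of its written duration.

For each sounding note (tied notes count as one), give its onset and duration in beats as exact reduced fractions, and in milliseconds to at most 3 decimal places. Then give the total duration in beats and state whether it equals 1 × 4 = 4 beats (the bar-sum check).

1) 0.0ms=0b +398.671ms=4/7b
2) 398.671ms=4/7b +398.671ms=4/7b
3) 797.342ms=8/7b +398.671ms=4/7b
4) 1196.013ms=12/7b +398.671ms=4/7b
5) 1594.684ms=16/7b +398.671ms=4/7b
6) 1993.355ms=20/7b +398.671ms=4/7b
7) 2392.027ms=24/7b +398.671ms=4/7b
Σ=4b of 4 (86bpm 4/4) — PASS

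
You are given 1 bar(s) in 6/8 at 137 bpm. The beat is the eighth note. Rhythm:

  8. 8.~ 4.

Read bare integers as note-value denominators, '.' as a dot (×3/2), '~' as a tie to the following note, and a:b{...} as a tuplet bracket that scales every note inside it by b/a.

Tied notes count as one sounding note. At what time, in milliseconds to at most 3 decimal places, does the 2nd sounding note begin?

note 2 onset = 3/2b = 656.934ms

1. 0.0ms @ 0 + 656.934ms (3/2)
2. 656.934ms @ 3/2 + 1970.803ms (9/2)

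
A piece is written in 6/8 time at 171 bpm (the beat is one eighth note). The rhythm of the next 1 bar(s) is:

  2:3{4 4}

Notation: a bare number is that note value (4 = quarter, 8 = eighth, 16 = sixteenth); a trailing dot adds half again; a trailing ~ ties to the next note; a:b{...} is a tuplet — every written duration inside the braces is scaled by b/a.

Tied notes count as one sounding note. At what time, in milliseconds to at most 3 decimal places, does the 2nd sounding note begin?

1. 0.0ms @ 0 + 1052.632ms (3)
2. 1052.632ms @ 3 + 1052.632ms (3)

note 2 onset = 3b = 1052.632ms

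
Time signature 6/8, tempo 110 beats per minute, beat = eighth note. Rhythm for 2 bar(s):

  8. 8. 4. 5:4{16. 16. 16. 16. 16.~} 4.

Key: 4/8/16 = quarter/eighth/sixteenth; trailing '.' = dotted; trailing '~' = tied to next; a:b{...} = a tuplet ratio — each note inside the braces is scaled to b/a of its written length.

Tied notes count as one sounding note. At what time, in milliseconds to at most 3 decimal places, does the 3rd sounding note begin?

1. 0.0ms @ 0 + 818.182ms (3/2)
2. 818.182ms @ 3/2 + 818.182ms (3/2)
3. 1636.364ms @ 3 + 1636.364ms (3)
4. 3272.727ms @ 6 + 327.273ms (3/5)
5. 3600.0ms @ 33/5 + 327.273ms (3/5)
6. 3927.273ms @ 36/5 + 327.273ms (3/5)
7. 4254.545ms @ 39/5 + 327.273ms (3/5)
8. 4581.818ms @ 42/5 + 1963.636ms (18/5)

note 3 onset = 3b = 1636.364ms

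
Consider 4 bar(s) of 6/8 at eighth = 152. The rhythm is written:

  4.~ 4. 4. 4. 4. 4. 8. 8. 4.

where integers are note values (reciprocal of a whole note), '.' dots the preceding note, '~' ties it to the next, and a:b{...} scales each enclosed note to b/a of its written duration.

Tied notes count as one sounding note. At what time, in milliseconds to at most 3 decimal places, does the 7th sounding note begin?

note 7 onset = 39/2b = 7697.368ms

1. 0.0ms @ 0 + 2368.421ms (6)
2. 2368.421ms @ 6 + 1184.211ms (3)
3. 3552.632ms @ 9 + 1184.211ms (3)
4. 4736.842ms @ 12 + 1184.211ms (3)
5. 5921.053ms @ 15 + 1184.211ms (3)
6. 7105.263ms @ 18 + 592.105ms (3/2)
7. 7697.368ms @ 39/2 + 592.105ms (3/2)
8. 8289.474ms @ 21 + 1184.211ms (3)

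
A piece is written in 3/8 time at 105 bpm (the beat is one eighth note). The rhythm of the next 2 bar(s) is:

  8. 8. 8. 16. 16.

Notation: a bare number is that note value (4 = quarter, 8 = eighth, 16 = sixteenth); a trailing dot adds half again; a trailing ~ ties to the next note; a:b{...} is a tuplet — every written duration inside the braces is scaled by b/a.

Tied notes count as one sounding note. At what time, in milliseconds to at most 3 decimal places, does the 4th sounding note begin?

1. 0.0ms @ 0 + 857.143ms (3/2)
2. 857.143ms @ 3/2 + 857.143ms (3/2)
3. 1714.286ms @ 3 + 857.143ms (3/2)
4. 2571.429ms @ 9/2 + 428.571ms (3/4)
5. 3000.0ms @ 21/4 + 428.571ms (3/4)

note 4 onset = 9/2b = 2571.429ms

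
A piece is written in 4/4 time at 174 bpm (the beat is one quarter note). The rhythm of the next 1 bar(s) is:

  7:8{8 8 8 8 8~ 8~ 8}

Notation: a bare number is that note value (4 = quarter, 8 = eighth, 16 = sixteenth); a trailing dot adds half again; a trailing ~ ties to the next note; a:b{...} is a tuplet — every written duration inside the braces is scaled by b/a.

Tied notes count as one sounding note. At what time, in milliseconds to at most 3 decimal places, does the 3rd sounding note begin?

1. 0.0ms @ 0 + 197.044ms (4/7)
2. 197.044ms @ 4/7 + 197.044ms (4/7)
3. 394.089ms @ 8/7 + 197.044ms (4/7)
4. 591.133ms @ 12/7 + 197.044ms (4/7)
5. 788.177ms @ 16/7 + 591.133ms (12/7)

note 3 onset = 8/7b = 394.089ms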